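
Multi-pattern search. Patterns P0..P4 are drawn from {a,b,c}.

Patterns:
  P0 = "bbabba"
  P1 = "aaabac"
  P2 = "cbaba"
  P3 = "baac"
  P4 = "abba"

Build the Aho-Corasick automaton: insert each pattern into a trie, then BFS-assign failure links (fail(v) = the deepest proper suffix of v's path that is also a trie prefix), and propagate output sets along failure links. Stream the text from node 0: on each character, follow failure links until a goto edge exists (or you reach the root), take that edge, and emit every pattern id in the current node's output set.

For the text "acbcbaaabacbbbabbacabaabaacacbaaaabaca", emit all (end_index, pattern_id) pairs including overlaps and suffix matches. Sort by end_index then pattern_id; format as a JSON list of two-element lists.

Build:
Trie (insert patterns):
  n0 'ε': a→7 b→1 c→13
  n1 'b': a→18 b→2
  n2 'bb': a→3
  n3 'bba': b→4
  n4 'bbab': b→5
  n5 'bbabb': a→6
  n6 'bbabba': ·  ←P0
  n7 'a': a→8 b→21
  n8 'aa': a→9
  n9 'aaa': b→10
  n10 'aaab': a→11
  n11 'aaaba': c→12
  n12 'aaabac': ·  ←P1
  n13 'c': b→14
  n14 'cb': a→15
  n15 'cba': b→16
  n16 'cbab': a→17
  n17 'cbaba': ·  ←P2
  n18 'ba': a→19
  n19 'baa': c→20
  n20 'baac': ·  ←P3
  n21 'ab': b→22
  n22 'abb': a→23
  n23 'abba': ·  ←P4

BFS fail/out derivation:
  fail(1) 'b': from fail(0)=0 chase 'b': 0 ⇒ 0;  out=∅∪out(0)=∅
  fail(7) 'a': from fail(0)=0 chase 'a': 0 ⇒ 0;  out=∅∪out(0)=∅
  fail(13) 'c': from fail(0)=0 chase 'c': 0 ⇒ 0;  out=∅∪out(0)=∅
  fail(2) 'bb': from fail(1)=0 chase 'b': 0 ⇒ 1;  out=∅∪out(1)=∅
  fail(8) 'aa': from fail(7)=0 chase 'a': 0 ⇒ 7;  out=∅∪out(7)=∅
  fail(14) 'cb': from fail(13)=0 chase 'b': 0 ⇒ 1;  out=∅∪out(1)=∅
  fail(18) 'ba': from fail(1)=0 chase 'a': 0 ⇒ 7;  out=∅∪out(7)=∅
  fail(21) 'ab': from fail(7)=0 chase 'b': 0 ⇒ 1;  out=∅∪out(1)=∅
  fail(3) 'bba': from fail(2)=1 chase 'a': 1 ⇒ 18;  out=∅∪out(18)=∅
  fail(9) 'aaa': from fail(8)=7 chase 'a': 7 ⇒ 8;  out=∅∪out(8)=∅
  fail(15) 'cba': from fail(14)=1 chase 'a': 1 ⇒ 18;  out=∅∪out(18)=∅
  fail(19) 'baa': from fail(18)=7 chase 'a': 7 ⇒ 8;  out=∅∪out(8)=∅
  fail(22) 'abb': from fail(21)=1 chase 'b': 1 ⇒ 2;  out=∅∪out(2)=∅
  fail(4) 'bbab': from fail(3)=18 chase 'b': 18→7 ⇒ 21;  out=∅∪out(21)=∅
  fail(10) 'aaab': from fail(9)=8 chase 'b': 8→7 ⇒ 21;  out=∅∪out(21)=∅
  fail(16) 'cbab': from fail(15)=18 chase 'b': 18→7 ⇒ 21;  out=∅∪out(21)=∅
  fail(20) 'baac': from fail(19)=8 chase 'c': 8→7→0 ⇒ 13;  out={3}∪out(13)={3}
  fail(23) 'abba': from fail(22)=2 chase 'a': 2 ⇒ 3;  out={4}∪out(3)={4}
  fail(5) 'bbabb': from fail(4)=21 chase 'b': 21 ⇒ 22;  out=∅∪out(22)=∅
  fail(11) 'aaaba': from fail(10)=21 chase 'a': 21→1 ⇒ 18;  out=∅∪out(18)=∅
  fail(17) 'cbaba': from fail(16)=21 chase 'a': 21→1 ⇒ 18;  out={2}∪out(18)={2}
  fail(6) 'bbabba': from fail(5)=22 chase 'a': 22 ⇒ 23;  out={0}∪out(23)={0,4}
  fail(12) 'aaabac': from fail(11)=18 chase 'c': 18→7→0 ⇒ 13;  out={1}∪out(13)={1}

Text stream:
i=0 'a': node 0→7
i=1 'c': node 7→13 (fail-walked)
i=2 'b': node 13→14
i=3 'c': node 14→13 (fail-walked)
i=4 'b': node 13→14
i=5 'a': node 14→15
i=6 'a': node 15→19 (fail-walked)
i=7 'a': node 19→9 (fail-walked)
i=8 'b': node 9→10
i=9 'a': node 10→11
i=10 'c': node 11→12  ** P1@[5:10]
i=11 'b': node 12→14 (fail-walked)
i=12 'b': node 14→2 (fail-walked)
i=13 'b': node 2→2 (fail-walked)
i=14 'a': node 2→3
i=15 'b': node 3→4
i=16 'b': node 4→5
i=17 'a': node 5→6  ** P0@[12:17],P4@[14:17]
i=18 'c': node 6→13 (fail-walked)
i=19 'a': node 13→7 (fail-walked)
i=20 'b': node 7→21
i=21 'a': node 21→18 (fail-walked)
i=22 'a': node 18→19
i=23 'b': node 19→21 (fail-walked)
i=24 'a': node 21→18 (fail-walked)
i=25 'a': node 18→19
i=26 'c': node 19→20  ** P3@[23:26]
i=27 'a': node 20→7 (fail-walked)
i=28 'c': node 7→13 (fail-walked)
i=29 'b': node 13→14
i=30 'a': node 14→15
i=31 'a': node 15→19 (fail-walked)
i=32 'a': node 19→9 (fail-walked)
i=33 'a': node 9→9 (fail-walked)
i=34 'b': node 9→10
i=35 'a': node 10→11
i=36 'c': node 11→12  ** P1@[31:36]
i=37 'a': node 12→7 (fail-walked)

Result: [[10,1],[17,0],[17,4],[26,3],[36,1]]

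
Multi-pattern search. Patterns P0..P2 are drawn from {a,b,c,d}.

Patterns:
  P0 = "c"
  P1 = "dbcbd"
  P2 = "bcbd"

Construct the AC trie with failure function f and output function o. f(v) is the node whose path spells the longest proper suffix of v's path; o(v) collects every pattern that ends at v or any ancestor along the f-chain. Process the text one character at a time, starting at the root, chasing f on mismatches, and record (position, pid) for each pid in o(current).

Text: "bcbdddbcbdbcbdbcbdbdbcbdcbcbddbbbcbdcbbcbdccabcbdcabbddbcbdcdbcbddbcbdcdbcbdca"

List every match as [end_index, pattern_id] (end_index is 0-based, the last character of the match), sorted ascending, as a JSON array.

Build:
Trie nodes:
  0='ε' goto b→7 c→1 d→2
  1='c' goto ·  ←P0
  2='d' goto b→3
  3='db' goto c→4
  4='dbc' goto b→5
  5='dbcb' goto d→6
  6='dbcbd' goto ·  ←P1
  7='b' goto c→8
  8='bc' goto b→9
  9='bcb' goto d→10
  10='bcbd' goto ·  ←P2

BFS fail/out derivation:
  n1('c'): parent n0 fail=0; on 'c' 0 → fail=0;  out {0}∪∅={0}
  n2('d'): parent n0 fail=0; on 'd' 0 → fail=0;  out ∅∪∅=∅
  n7('b'): parent n0 fail=0; on 'b' 0 → fail=0;  out ∅∪∅=∅
  n3('db'): parent n2 fail=0; on 'b' 0 → fail=7;  out ∅∪∅=∅
  n8('bc'): parent n7 fail=0; on 'c' 0 → fail=1;  out ∅∪{0}={0}
  n4('dbc'): parent n3 fail=7; on 'c' 7 → fail=8;  out ∅∪{0}={0}
  n9('bcb'): parent n8 fail=1; on 'b' 1→0 → fail=7;  out ∅∪∅=∅
  n5('dbcb'): parent n4 fail=8; on 'b' 8 → fail=9;  out ∅∪∅=∅
  n10('bcbd'): parent n9 fail=7; on 'd' 7→0 → fail=2;  out {2}∪∅={2}
  n6('dbcbd'): parent n5 fail=9; on 'd' 9 → fail=10;  out {1}∪{2}={1,2}

Scan:
i=0 'b': node 0→7
i=1 'c': node 7→8  → match P0@[1:1]
i=2 'b': node 8→9
i=3 'd': node 9→10  → match P2@[0:3]
i=4 'd': node 10→2 (fail-walked)
i=5 'd': node 2→2 (fail-walked)
i=6 'b': node 2→3
i=7 'c': node 3→4  → match P0@[7:7]
i=8 'b': node 4→5
i=9 'd': node 5→6  → match P1@[5:9],P2@[6:9]
i=10 'b': node 6→3 (fail-walked)
i=11 'c': node 3→4  → match P0@[11:11]
i=12 'b': node 4→5
i=13 'd': node 5→6  → match P1@[9:13],P2@[10:13]
i=14 'b': node 6→3 (fail-walked)
i=15 'c': node 3→4  → match P0@[15:15]
i=16 'b': node 4→5
i=17 'd': node 5→6  → match P1@[13:17],P2@[14:17]
i=18 'b': node 6→3 (fail-walked)
i=19 'd': node 3→2 (fail-walked)
i=20 'b': node 2→3
i=21 'c': node 3→4  → match P0@[21:21]
i=22 'b': node 4→5
i=23 'd': node 5→6  → match P1@[19:23],P2@[20:23]
i=24 'c': node 6→1 (fail-walked)  → match P0@[24:24]
i=25 'b': node 1→7 (fail-walked)
i=26 'c': node 7→8  → match P0@[26:26]
i=27 'b': node 8→9
i=28 'd': node 9→10  → match P2@[25:28]
i=29 'd': node 10→2 (fail-walked)
i=30 'b': node 2→3
i=31 'b': node 3→7 (fail-walked)
i=32 'b': node 7→7 (fail-walked)
i=33 'c': node 7→8  → match P0@[33:33]
i=34 'b': node 8→9
i=35 'd': node 9→10  → match P2@[32:35]
i=36 'c': node 10→1 (fail-walked)  → match P0@[36:36]
i=37 'b': node 1→7 (fail-walked)
i=38 'b': node 7→7 (fail-walked)
i=39 'c': node 7→8  → match P0@[39:39]
i=40 'b': node 8→9
i=41 'd': node 9→10  → match P2@[38:41]
i=42 'c': node 10→1 (fail-walked)  → match P0@[42:42]
i=43 'c': node 1→1 (fail-walked)  → match P0@[43:43]
i=44 'a': node 1→0 (fail-walked)
i=45 'b': node 0→7
i=46 'c': node 7→8  → match P0@[46:46]
i=47 'b': node 8→9
i=48 'd': node 9→10  → match P2@[45:48]
i=49 'c': node 10→1 (fail-walked)  → match P0@[49:49]
i=50 'a': node 1→0 (fail-walked)
i=51 'b': node 0→7
i=52 'b': node 7→7 (fail-walked)
i=53 'd': node 7→2 (fail-walked)
i=54 'd': node 2→2 (fail-walked)
i=55 'b': node 2→3
i=56 'c': node 3→4  → match P0@[56:56]
i=57 'b': node 4→5
i=58 'd': node 5→6  → match P1@[54:58],P2@[55:58]
i=59 'c': node 6→1 (fail-walked)  → match P0@[59:59]
i=60 'd': node 1→2 (fail-walked)
i=61 'b': node 2→3
i=62 'c': node 3→4  → match P0@[62:62]
i=63 'b': node 4→5
i=64 'd': node 5→6  → match P1@[60:64],P2@[61:64]
i=65 'd': node 6→2 (fail-walked)
i=66 'b': node 2→3
i=67 'c': node 3→4  → match P0@[67:67]
i=68 'b': node 4→5
i=69 'd': node 5→6  → match P1@[65:69],P2@[66:69]
i=70 'c': node 6→1 (fail-walked)  → match P0@[70:70]
i=71 'd': node 1→2 (fail-walked)
i=72 'b': node 2→3
i=73 'c': node 3→4  → match P0@[73:73]
i=74 'b': node 4→5
i=75 'd': node 5→6  → match P1@[71:75],P2@[72:75]
i=76 'c': node 6→1 (fail-walked)  → match P0@[76:76]
i=77 'a': node 1→0 (fail-walked)

Matches: [[1,0],[3,2],[7,0],[9,1],[9,2],[11,0],[13,1],[13,2],[15,0],[17,1],[17,2],[21,0],[23,1],[23,2],[24,0],[26,0],[28,2],[33,0],[35,2],[36,0],[39,0],[41,2],[42,0],[43,0],[46,0],[48,2],[49,0],[56,0],[58,1],[58,2],[59,0],[62,0],[64,1],[64,2],[67,0],[69,1],[69,2],[70,0],[73,0],[75,1],[75,2],[76,0]]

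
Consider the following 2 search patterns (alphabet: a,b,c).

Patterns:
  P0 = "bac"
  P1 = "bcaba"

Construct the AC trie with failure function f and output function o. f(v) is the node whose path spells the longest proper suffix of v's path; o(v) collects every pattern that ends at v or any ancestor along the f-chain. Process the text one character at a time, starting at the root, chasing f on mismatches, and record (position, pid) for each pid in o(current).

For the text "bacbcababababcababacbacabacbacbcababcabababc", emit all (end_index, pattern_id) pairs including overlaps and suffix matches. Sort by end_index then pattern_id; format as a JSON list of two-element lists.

Build automaton:
Trie (insert patterns):
  n0 'ε': b→1
  n1 'b': a→2 c→4
  n2 'ba': c→3
  n3 'bac': ·  [P0 ends]
  n4 'bc': a→5
  n5 'bca': b→6
  n6 'bcab': a→7
  n7 'bcaba': ·  [P1 ends]

Failure links (BFS by depth):
  n1('b'): parent n0 fail=0; on 'b' 0 → fail=0;  out ∅∪∅=∅
  n2('ba'): parent n1 fail=0; on 'a' 0 → fail=0;  out ∅∪∅=∅
  n4('bc'): parent n1 fail=0; on 'c' 0 → fail=0;  out ∅∪∅=∅
  n3('bac'): parent n2 fail=0; on 'c' 0 → fail=0;  out {0}∪∅={0}
  n5('bca'): parent n4 fail=0; on 'a' 0 → fail=0;  out ∅∪∅=∅
  n6('bcab'): parent n5 fail=0; on 'b' 0 → fail=1;  out ∅∪∅=∅
  n7('bcaba'): parent n6 fail=1; on 'a' 1 → fail=2;  out {1}∪∅={1}

Scan:
i=0 'b': node 0→1
i=1 'a': node 1→2
i=2 'c': node 2→3  emit P0@[0:2]
i=3 'b': node 3→1 (fail-walked)
i=4 'c': node 1→4
i=5 'a': node 4→5
i=6 'b': node 5→6
i=7 'a': node 6→7  emit P1@[3:7]
i=8 'b': node 7→1 (fail-walked)
i=9 'a': node 1→2
i=10 'b': node 2→1 (fail-walked)
i=11 'a': node 1→2
i=12 'b': node 2→1 (fail-walked)
i=13 'c': node 1→4
i=14 'a': node 4→5
i=15 'b': node 5→6
i=16 'a': node 6→7  emit P1@[12:16]
i=17 'b': node 7→1 (fail-walked)
i=18 'a': node 1→2
i=19 'c': node 2→3  emit P0@[17:19]
i=20 'b': node 3→1 (fail-walked)
i=21 'a': node 1→2
i=22 'c': node 2→3  emit P0@[20:22]
i=23 'a': node 3→0 (fail-walked)
i=24 'b': node 0→1
i=25 'a': node 1→2
i=26 'c': node 2→3  emit P0@[24:26]
i=27 'b': node 3→1 (fail-walked)
i=28 'a': node 1→2
i=29 'c': node 2→3  emit P0@[27:29]
i=30 'b': node 3→1 (fail-walked)
i=31 'c': node 1→4
i=32 'a': node 4→5
i=33 'b': node 5→6
i=34 'a': node 6→7  emit P1@[30:34]
i=35 'b': node 7→1 (fail-walked)
i=36 'c': node 1→4
i=37 'a': node 4→5
i=38 'b': node 5→6
i=39 'a': node 6→7  emit P1@[35:39]
i=40 'b': node 7→1 (fail-walked)
i=41 'a': node 1→2
i=42 'b': node 2→1 (fail-walked)
i=43 'c': node 1→4

Result: [[2,0],[7,1],[16,1],[19,0],[22,0],[26,0],[29,0],[34,1],[39,1]]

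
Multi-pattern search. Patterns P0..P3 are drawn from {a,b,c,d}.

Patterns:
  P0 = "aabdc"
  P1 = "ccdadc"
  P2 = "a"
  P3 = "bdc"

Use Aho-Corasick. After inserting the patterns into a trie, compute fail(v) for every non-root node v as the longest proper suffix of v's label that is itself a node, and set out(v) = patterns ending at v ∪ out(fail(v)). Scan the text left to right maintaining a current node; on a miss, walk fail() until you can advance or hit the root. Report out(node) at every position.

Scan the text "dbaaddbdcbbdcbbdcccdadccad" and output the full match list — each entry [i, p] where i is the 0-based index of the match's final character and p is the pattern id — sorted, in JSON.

Build:
Trie nodes:
  n0 'ε': a→1 b→12 c→6
  n1 'a': a→2  ←P2
  n2 'aa': b→3
  n3 'aab': d→4
  n4 'aabd': c→5
  n5 'aabdc': ·  ←P0
  n6 'c': c→7
  n7 'cc': d→8
  n8 'ccd': a→9
  n9 'ccda': d→10
  n10 'ccdad': c→11
  n11 'ccdadc': ·  ←P1
  n12 'b': d→13
  n13 'bd': c→14
  n14 'bdc': ·  ←P3

BFS fail/out derivation:
  n1('a'): parent n0 fail=0; on 'a' 0 → fail=0;  out {2}∪∅={2}
  n6('c'): parent n0 fail=0; on 'c' 0 → fail=0;  out ∅∪∅=∅
  n12('b'): parent n0 fail=0; on 'b' 0 → fail=0;  out ∅∪∅=∅
  n2('aa'): parent n1 fail=0; on 'a' 0 → fail=1;  out ∅∪{2}={2}
  n7('cc'): parent n6 fail=0; on 'c' 0 → fail=6;  out ∅∪∅=∅
  n13('bd'): parent n12 fail=0; on 'd' 0 → fail=0;  out ∅∪∅=∅
  n3('aab'): parent n2 fail=1; on 'b' 1→0 → fail=12;  out ∅∪∅=∅
  n8('ccd'): parent n7 fail=6; on 'd' 6→0 → fail=0;  out ∅∪∅=∅
  n14('bdc'): parent n13 fail=0; on 'c' 0 → fail=6;  out {3}∪∅={3}
  n4('aabd'): parent n3 fail=12; on 'd' 12 → fail=13;  out ∅∪∅=∅
  n9('ccda'): parent n8 fail=0; on 'a' 0 → fail=1;  out ∅∪{2}={2}
  n5('aabdc'): parent n4 fail=13; on 'c' 13 → fail=14;  out {0}∪{3}={0,3}
  n10('ccdad'): parent n9 fail=1; on 'd' 1→0 → fail=0;  out ∅∪∅=∅
  n11('ccdadc'): parent n10 fail=0; on 'c' 0 → fail=6;  out {1}∪∅={1}

Text stream:
pos 0 'd': at 0
pos 1 'b': at 12
pos 2 'a': at 1 (fail-walked)  emit P2@[2:2]
pos 3 'a': at 2  emit P2@[3:3]
pos 4 'd': at 0 (fail-walked)
pos 5 'd': at 0
pos 6 'b': at 12
pos 7 'd': at 13
pos 8 'c': at 14  emit P3@[6:8]
pos 9 'b': at 12 (fail-walked)
pos 10 'b': at 12 (fail-walked)
pos 11 'd': at 13
pos 12 'c': at 14  emit P3@[10:12]
pos 13 'b': at 12 (fail-walked)
pos 14 'b': at 12 (fail-walked)
pos 15 'd': at 13
pos 16 'c': at 14  emit P3@[14:16]
pos 17 'c': at 7 (fail-walked)
pos 18 'c': at 7 (fail-walked)
pos 19 'd': at 8
pos 20 'a': at 9  emit P2@[20:20]
pos 21 'd': at 10
pos 22 'c': at 11  emit P1@[17:22]
pos 23 'c': at 7 (fail-walked)
pos 24 'a': at 1 (fail-walked)  emit P2@[24:24]
pos 25 'd': at 0 (fail-walked)

Result: [[2,2],[3,2],[8,3],[12,3],[16,3],[20,2],[22,1],[24,2]]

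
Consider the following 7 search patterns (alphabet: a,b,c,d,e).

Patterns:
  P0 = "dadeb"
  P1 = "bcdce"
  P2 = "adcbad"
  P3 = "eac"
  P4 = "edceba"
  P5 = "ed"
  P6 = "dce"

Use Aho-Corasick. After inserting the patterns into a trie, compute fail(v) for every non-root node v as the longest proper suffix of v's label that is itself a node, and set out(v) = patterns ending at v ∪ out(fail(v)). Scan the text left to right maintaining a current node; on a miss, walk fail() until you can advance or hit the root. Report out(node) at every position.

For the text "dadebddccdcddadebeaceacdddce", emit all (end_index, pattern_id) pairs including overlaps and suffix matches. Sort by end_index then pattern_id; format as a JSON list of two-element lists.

Construct AC machine:
Trie nodes:
  0='ε' goto a→11 b→6 d→1 e→17
  1='d' goto a→2 c→25
  2='da' goto d→3
  3='dad' goto e→4
  4='dade' goto b→5
  5='dadeb' goto ·  ←P0
  6='b' goto c→7
  7='bc' goto d→8
  8='bcd' goto c→9
  9='bcdc' goto e→10
  10='bcdce' goto ·  ←P1
  11='a' goto d→12
  12='ad' goto c→13
  13='adc' goto b→14
  14='adcb' goto a→15
  15='adcba' goto d→16
  16='adcbad' goto ·  ←P2
  17='e' goto a→18 d→20
  18='ea' goto c→19
  19='eac' goto ·  ←P3
  20='ed' goto c→21  ←P5
  21='edc' goto e→22
  22='edce' goto b→23
  23='edceb' goto a→24
  24='edceba' goto ·  ←P4
  25='dc' goto e→26
  26='dce' goto ·  ←P6

BFS fail/out derivation:
  n1('d'): parent n0 fail=0; on 'd' 0 → fail=0;  out ∅∪∅=∅
  n6('b'): parent n0 fail=0; on 'b' 0 → fail=0;  out ∅∪∅=∅
  n11('a'): parent n0 fail=0; on 'a' 0 → fail=0;  out ∅∪∅=∅
  n17('e'): parent n0 fail=0; on 'e' 0 → fail=0;  out ∅∪∅=∅
  n2('da'): parent n1 fail=0; on 'a' 0 → fail=11;  out ∅∪∅=∅
  n7('bc'): parent n6 fail=0; on 'c' 0 → fail=0;  out ∅∪∅=∅
  n12('ad'): parent n11 fail=0; on 'd' 0 → fail=1;  out ∅∪∅=∅
  n18('ea'): parent n17 fail=0; on 'a' 0 → fail=11;  out ∅∪∅=∅
  n20('ed'): parent n17 fail=0; on 'd' 0 → fail=1;  out {5}∪∅={5}
  n25('dc'): parent n1 fail=0; on 'c' 0 → fail=0;  out ∅∪∅=∅
  n3('dad'): parent n2 fail=11; on 'd' 11 → fail=12;  out ∅∪∅=∅
  n8('bcd'): parent n7 fail=0; on 'd' 0 → fail=1;  out ∅∪∅=∅
  n13('adc'): parent n12 fail=1; on 'c' 1 → fail=25;  out ∅∪∅=∅
  n19('eac'): parent n18 fail=11; on 'c' 11→0 → fail=0;  out {3}∪∅={3}
  n21('edc'): parent n20 fail=1; on 'c' 1 → fail=25;  out ∅∪∅=∅
  n26('dce'): parent n25 fail=0; on 'e' 0 → fail=17;  out {6}∪∅={6}
  n4('dade'): parent n3 fail=12; on 'e' 12→1→0 → fail=17;  out ∅∪∅=∅
  n9('bcdc'): parent n8 fail=1; on 'c' 1 → fail=25;  out ∅∪∅=∅
  n14('adcb'): parent n13 fail=25; on 'b' 25→0 → fail=6;  out ∅∪∅=∅
  n22('edce'): parent n21 fail=25; on 'e' 25 → fail=26;  out ∅∪{6}={6}
  n5('dadeb'): parent n4 fail=17; on 'b' 17→0 → fail=6;  out {0}∪∅={0}
  n10('bcdce'): parent n9 fail=25; on 'e' 25 → fail=26;  out {1}∪{6}={1,6}
  n15('adcba'): parent n14 fail=6; on 'a' 6→0 → fail=11;  out ∅∪∅=∅
  n23('edceb'): parent n22 fail=26; on 'b' 26→17→0 → fail=6;  out ∅∪∅=∅
  n16('adcbad'): parent n15 fail=11; on 'd' 11 → fail=12;  out {2}∪∅={2}
  n24('edceba'): parent n23 fail=6; on 'a' 6→0 → fail=11;  out {4}∪∅={4}

Run:
[0] read 'd'  n0⇒n1
[1] read 'a'  n1⇒n2
[2] read 'd'  n2⇒n3
[3] read 'e'  n3⇒n4
[4] read 'b'  n4⇒n5  ** P0@[0:4]
[5] read 'd'  n5⇒n1 (via fail)
[6] read 'd'  n1⇒n1 (via fail)
[7] read 'c'  n1⇒n25
[8] read 'c'  n25⇒n0 (via fail)
[9] read 'd'  n0⇒n1
[10] read 'c'  n1⇒n25
[11] read 'd'  n25⇒n1 (via fail)
[12] read 'd'  n1⇒n1 (via fail)
[13] read 'a'  n1⇒n2
[14] read 'd'  n2⇒n3
[15] read 'e'  n3⇒n4
[16] read 'b'  n4⇒n5  ** P0@[12:16]
[17] read 'e'  n5⇒n17 (via fail)
[18] read 'a'  n17⇒n18
[19] read 'c'  n18⇒n19  ** P3@[17:19]
[20] read 'e'  n19⇒n17 (via fail)
[21] read 'a'  n17⇒n18
[22] read 'c'  n18⇒n19  ** P3@[20:22]
[23] read 'd'  n19⇒n1 (via fail)
[24] read 'd'  n1⇒n1 (via fail)
[25] read 'd'  n1⇒n1 (via fail)
[26] read 'c'  n1⇒n25
[27] read 'e'  n25⇒n26  ** P6@[25:27]

Result: [[4,0],[16,0],[19,3],[22,3],[27,6]]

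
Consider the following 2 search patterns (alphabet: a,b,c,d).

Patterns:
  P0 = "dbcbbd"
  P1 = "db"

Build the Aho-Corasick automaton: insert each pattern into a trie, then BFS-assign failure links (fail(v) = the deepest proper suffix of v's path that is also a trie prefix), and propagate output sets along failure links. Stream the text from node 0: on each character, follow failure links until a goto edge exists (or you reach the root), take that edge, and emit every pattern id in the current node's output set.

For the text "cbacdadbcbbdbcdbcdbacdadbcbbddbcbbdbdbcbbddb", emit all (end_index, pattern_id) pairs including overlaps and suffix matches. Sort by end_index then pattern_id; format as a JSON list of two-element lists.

Build automaton:
Trie (insert patterns):
  0='ε' goto d→1
  1='d' goto b→2
  2='db' goto c→3  ←P1
  3='dbc' goto b→4
  4='dbcb' goto b→5
  5='dbcbb' goto d→6
  6='dbcbbd' goto ·  ←P0

Failure links (BFS by depth):
  fail(1) 'd': from fail(0)=0 chase 'd': 0 ⇒ 0;  out=∅∪out(0)=∅
  fail(2) 'db': from fail(1)=0 chase 'b': 0 ⇒ 0;  out={1}∪out(0)={1}
  fail(3) 'dbc': from fail(2)=0 chase 'c': 0 ⇒ 0;  out=∅∪out(0)=∅
  fail(4) 'dbcb': from fail(3)=0 chase 'b': 0 ⇒ 0;  out=∅∪out(0)=∅
  fail(5) 'dbcbb': from fail(4)=0 chase 'b': 0 ⇒ 0;  out=∅∪out(0)=∅
  fail(6) 'dbcbbd': from fail(5)=0 chase 'd': 0 ⇒ 1;  out={0}∪out(1)={0}

Run:
pos 0 'c': at 0
pos 1 'b': at 0
pos 2 'a': at 0
pos 3 'c': at 0
pos 4 'd': at 1
pos 5 'a': at 0 (via fail)
pos 6 'd': at 1
pos 7 'b': at 2  ** P1@[6:7]
pos 8 'c': at 3
pos 9 'b': at 4
pos 10 'b': at 5
pos 11 'd': at 6  ** P0@[6:11]
pos 12 'b': at 2 (via fail)  ** P1@[11:12]
pos 13 'c': at 3
pos 14 'd': at 1 (via fail)
pos 15 'b': at 2  ** P1@[14:15]
pos 16 'c': at 3
pos 17 'd': at 1 (via fail)
pos 18 'b': at 2  ** P1@[17:18]
pos 19 'a': at 0 (via fail)
pos 20 'c': at 0
pos 21 'd': at 1
pos 22 'a': at 0 (via fail)
pos 23 'd': at 1
pos 24 'b': at 2  ** P1@[23:24]
pos 25 'c': at 3
pos 26 'b': at 4
pos 27 'b': at 5
pos 28 'd': at 6  ** P0@[23:28]
pos 29 'd': at 1 (via fail)
pos 30 'b': at 2  ** P1@[29:30]
pos 31 'c': at 3
pos 32 'b': at 4
pos 33 'b': at 5
pos 34 'd': at 6  ** P0@[29:34]
pos 35 'b': at 2 (via fail)  ** P1@[34:35]
pos 36 'd': at 1 (via fail)
pos 37 'b': at 2  ** P1@[36:37]
pos 38 'c': at 3
pos 39 'b': at 4
pos 40 'b': at 5
pos 41 'd': at 6  ** P0@[36:41]
pos 42 'd': at 1 (via fail)
pos 43 'b': at 2  ** P1@[42:43]

Matches: [[7,1],[11,0],[12,1],[15,1],[18,1],[24,1],[28,0],[30,1],[34,0],[35,1],[37,1],[41,0],[43,1]]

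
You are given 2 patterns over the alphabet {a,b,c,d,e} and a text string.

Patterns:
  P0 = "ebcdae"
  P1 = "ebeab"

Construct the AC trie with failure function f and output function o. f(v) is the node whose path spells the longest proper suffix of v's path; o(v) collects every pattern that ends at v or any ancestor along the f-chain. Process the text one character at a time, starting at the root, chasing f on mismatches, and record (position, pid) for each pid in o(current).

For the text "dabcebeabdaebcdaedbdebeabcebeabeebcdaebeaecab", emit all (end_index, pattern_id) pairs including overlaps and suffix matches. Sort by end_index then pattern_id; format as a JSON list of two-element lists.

Build:
Trie nodes:
  n0 'ε': e→1
  n1 'e': b→2
  n2 'eb': c→3 e→7
  n3 'ebc': d→4
  n4 'ebcd': a→5
  n5 'ebcda': e→6
  n6 'ebcdae': ·  ←P0
  n7 'ebe': a→8
  n8 'ebea': b→9
  n9 'ebeab': ·  ←P1

BFS fail/out derivation:
  n1('e'): parent n0 fail=0; on 'e' 0 → fail=0;  out ∅∪∅=∅
  n2('eb'): parent n1 fail=0; on 'b' 0 → fail=0;  out ∅∪∅=∅
  n3('ebc'): parent n2 fail=0; on 'c' 0 → fail=0;  out ∅∪∅=∅
  n7('ebe'): parent n2 fail=0; on 'e' 0 → fail=1;  out ∅∪∅=∅
  n4('ebcd'): parent n3 fail=0; on 'd' 0 → fail=0;  out ∅∪∅=∅
  n8('ebea'): parent n7 fail=1; on 'a' 1→0 → fail=0;  out ∅∪∅=∅
  n5('ebcda'): parent n4 fail=0; on 'a' 0 → fail=0;  out ∅∪∅=∅
  n9('ebeab'): parent n8 fail=0; on 'b' 0 → fail=0;  out {1}∪∅={1}
  n6('ebcdae'): parent n5 fail=0; on 'e' 0 → fail=1;  out {0}∪∅={0}

Run:
pos 0 'd': at 0
pos 1 'a': at 0
pos 2 'b': at 0
pos 3 'c': at 0
pos 4 'e': at 1
pos 5 'b': at 2
pos 6 'e': at 7
pos 7 'a': at 8
pos 8 'b': at 9  ** P1@[4:8]
pos 9 'd': at 0 (fail-walked)
pos 10 'a': at 0
pos 11 'e': at 1
pos 12 'b': at 2
pos 13 'c': at 3
pos 14 'd': at 4
pos 15 'a': at 5
pos 16 'e': at 6  ** P0@[11:16]
pos 17 'd': at 0 (fail-walked)
pos 18 'b': at 0
pos 19 'd': at 0
pos 20 'e': at 1
pos 21 'b': at 2
pos 22 'e': at 7
pos 23 'a': at 8
pos 24 'b': at 9  ** P1@[20:24]
pos 25 'c': at 0 (fail-walked)
pos 26 'e': at 1
pos 27 'b': at 2
pos 28 'e': at 7
pos 29 'a': at 8
pos 30 'b': at 9  ** P1@[26:30]
pos 31 'e': at 1 (fail-walked)
pos 32 'e': at 1 (fail-walked)
pos 33 'b': at 2
pos 34 'c': at 3
pos 35 'd': at 4
pos 36 'a': at 5
pos 37 'e': at 6  ** P0@[32:37]
pos 38 'b': at 2 (fail-walked)
pos 39 'e': at 7
pos 40 'a': at 8
pos 41 'e': at 1 (fail-walked)
pos 42 'c': at 0 (fail-walked)
pos 43 'a': at 0
pos 44 'b': at 0

Result: [[8,1],[16,0],[24,1],[30,1],[37,0]]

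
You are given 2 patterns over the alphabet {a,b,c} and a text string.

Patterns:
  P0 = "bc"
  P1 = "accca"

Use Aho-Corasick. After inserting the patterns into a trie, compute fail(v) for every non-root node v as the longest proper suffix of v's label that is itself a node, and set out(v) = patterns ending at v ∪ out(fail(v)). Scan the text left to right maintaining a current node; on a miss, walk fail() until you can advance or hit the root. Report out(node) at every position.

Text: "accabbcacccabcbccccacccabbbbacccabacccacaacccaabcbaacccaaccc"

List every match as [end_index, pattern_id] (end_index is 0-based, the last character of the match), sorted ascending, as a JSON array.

Build automaton:
Trie nodes:
  n0 'ε': a→3 b→1
  n1 'b': c→2
  n2 'bc': ·  ←P0
  n3 'a': c→4
  n4 'ac': c→5
  n5 'acc': c→6
  n6 'accc': a→7
  n7 'accca': ·  ←P1

BFS fail/out derivation:
  fail(1) 'b': from fail(0)=0 chase 'b': 0 ⇒ 0;  out=∅∪out(0)=∅
  fail(3) 'a': from fail(0)=0 chase 'a': 0 ⇒ 0;  out=∅∪out(0)=∅
  fail(2) 'bc': from fail(1)=0 chase 'c': 0 ⇒ 0;  out={0}∪out(0)={0}
  fail(4) 'ac': from fail(3)=0 chase 'c': 0 ⇒ 0;  out=∅∪out(0)=∅
  fail(5) 'acc': from fail(4)=0 chase 'c': 0 ⇒ 0;  out=∅∪out(0)=∅
  fail(6) 'accc': from fail(5)=0 chase 'c': 0 ⇒ 0;  out=∅∪out(0)=∅
  fail(7) 'accca': from fail(6)=0 chase 'a': 0 ⇒ 3;  out={1}∪out(3)={1}

Scan:
[0] read 'a'  n0⇒n3
[1] read 'c'  n3⇒n4
[2] read 'c'  n4⇒n5
[3] read 'a'  n5⇒n3 ·f
[4] read 'b'  n3⇒n1 ·f
[5] read 'b'  n1⇒n1 ·f
[6] read 'c'  n1⇒n2  ** P0@[5:6]
[7] read 'a'  n2⇒n3 ·f
[8] read 'c'  n3⇒n4
[9] read 'c'  n4⇒n5
[10] read 'c'  n5⇒n6
[11] read 'a'  n6⇒n7  ** P1@[7:11]
[12] read 'b'  n7⇒n1 ·f
[13] read 'c'  n1⇒n2  ** P0@[12:13]
[14] read 'b'  n2⇒n1 ·f
[15] read 'c'  n1⇒n2  ** P0@[14:15]
[16] read 'c'  n2⇒n0 ·f
[17] read 'c'  n0⇒n0
[18] read 'c'  n0⇒n0
[19] read 'a'  n0⇒n3
[20] read 'c'  n3⇒n4
[21] read 'c'  n4⇒n5
[22] read 'c'  n5⇒n6
[23] read 'a'  n6⇒n7  ** P1@[19:23]
[24] read 'b'  n7⇒n1 ·f
[25] read 'b'  n1⇒n1 ·f
[26] read 'b'  n1⇒n1 ·f
[27] read 'b'  n1⇒n1 ·f
[28] read 'a'  n1⇒n3 ·f
[29] read 'c'  n3⇒n4
[30] read 'c'  n4⇒n5
[31] read 'c'  n5⇒n6
[32] read 'a'  n6⇒n7  ** P1@[28:32]
[33] read 'b'  n7⇒n1 ·f
[34] read 'a'  n1⇒n3 ·f
[35] read 'c'  n3⇒n4
[36] read 'c'  n4⇒n5
[37] read 'c'  n5⇒n6
[38] read 'a'  n6⇒n7  ** P1@[34:38]
[39] read 'c'  n7⇒n4 ·f
[40] read 'a'  n4⇒n3 ·f
[41] read 'a'  n3⇒n3 ·f
[42] read 'c'  n3⇒n4
[43] read 'c'  n4⇒n5
[44] read 'c'  n5⇒n6
[45] read 'a'  n6⇒n7  ** P1@[41:45]
[46] read 'a'  n7⇒n3 ·f
[47] read 'b'  n3⇒n1 ·f
[48] read 'c'  n1⇒n2  ** P0@[47:48]
[49] read 'b'  n2⇒n1 ·f
[50] read 'a'  n1⇒n3 ·f
[51] read 'a'  n3⇒n3 ·f
[52] read 'c'  n3⇒n4
[53] read 'c'  n4⇒n5
[54] read 'c'  n5⇒n6
[55] read 'a'  n6⇒n7  ** P1@[51:55]
[56] read 'a'  n7⇒n3 ·f
[57] read 'c'  n3⇒n4
[58] read 'c'  n4⇒n5
[59] read 'c'  n5⇒n6

Matches: [[6,0],[11,1],[13,0],[15,0],[23,1],[32,1],[38,1],[45,1],[48,0],[55,1]]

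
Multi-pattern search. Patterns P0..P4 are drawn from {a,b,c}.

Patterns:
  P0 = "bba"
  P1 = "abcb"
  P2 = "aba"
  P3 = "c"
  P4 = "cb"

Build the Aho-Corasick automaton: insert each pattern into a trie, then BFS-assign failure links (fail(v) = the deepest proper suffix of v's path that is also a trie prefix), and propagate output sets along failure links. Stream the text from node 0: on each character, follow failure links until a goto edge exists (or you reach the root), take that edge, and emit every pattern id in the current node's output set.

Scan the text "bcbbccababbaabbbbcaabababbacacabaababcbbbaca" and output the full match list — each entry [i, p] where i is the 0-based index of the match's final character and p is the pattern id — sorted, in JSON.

Construct AC machine:
Trie nodes:
  n0 'ε': a→4 b→1 c→9
  n1 'b': b→2
  n2 'bb': a→3
  n3 'bba': ·  ←P0
  n4 'a': b→5
  n5 'ab': a→8 c→6
  n6 'abc': b→7
  n7 'abcb': ·  ←P1
  n8 'aba': ·  ←P2
  n9 'c': b→10  ←P3
  n10 'cb': ·  ←P4

BFS fail/out derivation:
  fail(1) 'b': from fail(0)=0 chase 'b': 0 ⇒ 0;  out=∅∪out(0)=∅
  fail(4) 'a': from fail(0)=0 chase 'a': 0 ⇒ 0;  out=∅∪out(0)=∅
  fail(9) 'c': from fail(0)=0 chase 'c': 0 ⇒ 0;  out={3}∪out(0)={3}
  fail(2) 'bb': from fail(1)=0 chase 'b': 0 ⇒ 1;  out=∅∪out(1)=∅
  fail(5) 'ab': from fail(4)=0 chase 'b': 0 ⇒ 1;  out=∅∪out(1)=∅
  fail(10) 'cb': from fail(9)=0 chase 'b': 0 ⇒ 1;  out={4}∪out(1)={4}
  fail(3) 'bba': from fail(2)=1 chase 'a': 1→0 ⇒ 4;  out={0}∪out(4)={0}
  fail(6) 'abc': from fail(5)=1 chase 'c': 1→0 ⇒ 9;  out=∅∪out(9)={3}
  fail(8) 'aba': from fail(5)=1 chase 'a': 1→0 ⇒ 4;  out={2}∪out(4)={2}
  fail(7) 'abcb': from fail(6)=9 chase 'b': 9 ⇒ 10;  out={1}∪out(10)={1,4}

Run:
pos 0 'b': at 1
pos 1 'c': at 9 (fail-walked)  emit P3@[1:1]
pos 2 'b': at 10  emit P4@[1:2]
pos 3 'b': at 2 (fail-walked)
pos 4 'c': at 9 (fail-walked)  emit P3@[4:4]
pos 5 'c': at 9 (fail-walked)  emit P3@[5:5]
pos 6 'a': at 4 (fail-walked)
pos 7 'b': at 5
pos 8 'a': at 8  emit P2@[6:8]
pos 9 'b': at 5 (fail-walked)
pos 10 'b': at 2 (fail-walked)
pos 11 'a': at 3  emit P0@[9:11]
pos 12 'a': at 4 (fail-walked)
pos 13 'b': at 5
pos 14 'b': at 2 (fail-walked)
pos 15 'b': at 2 (fail-walked)
pos 16 'b': at 2 (fail-walked)
pos 17 'c': at 9 (fail-walked)  emit P3@[17:17]
pos 18 'a': at 4 (fail-walked)
pos 19 'a': at 4 (fail-walked)
pos 20 'b': at 5
pos 21 'a': at 8  emit P2@[19:21]
pos 22 'b': at 5 (fail-walked)
pos 23 'a': at 8  emit P2@[21:23]
pos 24 'b': at 5 (fail-walked)
pos 25 'b': at 2 (fail-walked)
pos 26 'a': at 3  emit P0@[24:26]
pos 27 'c': at 9 (fail-walked)  emit P3@[27:27]
pos 28 'a': at 4 (fail-walked)
pos 29 'c': at 9 (fail-walked)  emit P3@[29:29]
pos 30 'a': at 4 (fail-walked)
pos 31 'b': at 5
pos 32 'a': at 8  emit P2@[30:32]
pos 33 'a': at 4 (fail-walked)
pos 34 'b': at 5
pos 35 'a': at 8  emit P2@[33:35]
pos 36 'b': at 5 (fail-walked)
pos 37 'c': at 6  emit P3@[37:37]
pos 38 'b': at 7  emit P1@[35:38],P4@[37:38]
pos 39 'b': at 2 (fail-walked)
pos 40 'b': at 2 (fail-walked)
pos 41 'a': at 3  emit P0@[39:41]
pos 42 'c': at 9 (fail-walked)  emit P3@[42:42]
pos 43 'a': at 4 (fail-walked)

Result: [[1,3],[2,4],[4,3],[5,3],[8,2],[11,0],[17,3],[21,2],[23,2],[26,0],[27,3],[29,3],[32,2],[35,2],[37,3],[38,1],[38,4],[41,0],[42,3]]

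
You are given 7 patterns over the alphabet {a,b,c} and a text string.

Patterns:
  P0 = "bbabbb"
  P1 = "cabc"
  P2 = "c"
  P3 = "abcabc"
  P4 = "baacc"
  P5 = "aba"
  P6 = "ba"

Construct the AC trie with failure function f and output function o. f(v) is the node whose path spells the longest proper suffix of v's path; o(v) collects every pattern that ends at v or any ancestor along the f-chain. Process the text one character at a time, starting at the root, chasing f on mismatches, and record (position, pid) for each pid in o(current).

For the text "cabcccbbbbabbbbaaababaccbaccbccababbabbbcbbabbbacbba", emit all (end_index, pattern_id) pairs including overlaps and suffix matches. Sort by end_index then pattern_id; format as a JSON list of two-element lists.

Build:
Trie (insert patterns):
  0='ε' goto a→11 b→1 c→7
  1='b' goto a→17 b→2
  2='bb' goto a→3
  3='bba' goto b→4
  4='bbab' goto b→5
  5='bbabb' goto b→6
  6='bbabbb' goto ·  [P0 ends]
  7='c' goto a→8  [P2 ends]
  8='ca' goto b→9
  9='cab' goto c→10
  10='cabc' goto ·  [P1 ends]
  11='a' goto b→12
  12='ab' goto a→21 c→13
  13='abc' goto a→14
  14='abca' goto b→15
  15='abcab' goto c→16
  16='abcabc' goto ·  [P3 ends]
  17='ba' goto a→18  [P6 ends]
  18='baa' goto c→19
  19='baac' goto c→20
  20='baacc' goto ·  [P4 ends]
  21='aba' goto ·  [P5 ends]

BFS fail/out derivation:
  fail(1) 'b': from fail(0)=0 chase 'b': 0 ⇒ 0;  out=∅∪out(0)=∅
  fail(7) 'c': from fail(0)=0 chase 'c': 0 ⇒ 0;  out={2}∪out(0)={2}
  fail(11) 'a': from fail(0)=0 chase 'a': 0 ⇒ 0;  out=∅∪out(0)=∅
  fail(2) 'bb': from fail(1)=0 chase 'b': 0 ⇒ 1;  out=∅∪out(1)=∅
  fail(8) 'ca': from fail(7)=0 chase 'a': 0 ⇒ 11;  out=∅∪out(11)=∅
  fail(12) 'ab': from fail(11)=0 chase 'b': 0 ⇒ 1;  out=∅∪out(1)=∅
  fail(17) 'ba': from fail(1)=0 chase 'a': 0 ⇒ 11;  out={6}∪out(11)={6}
  fail(3) 'bba': from fail(2)=1 chase 'a': 1 ⇒ 17;  out=∅∪out(17)={6}
  fail(9) 'cab': from fail(8)=11 chase 'b': 11 ⇒ 12;  out=∅∪out(12)=∅
  fail(13) 'abc': from fail(12)=1 chase 'c': 1→0 ⇒ 7;  out=∅∪out(7)={2}
  fail(18) 'baa': from fail(17)=11 chase 'a': 11→0 ⇒ 11;  out=∅∪out(11)=∅
  fail(21) 'aba': from fail(12)=1 chase 'a': 1 ⇒ 17;  out={5}∪out(17)={5,6}
  fail(4) 'bbab': from fail(3)=17 chase 'b': 17→11 ⇒ 12;  out=∅∪out(12)=∅
  fail(10) 'cabc': from fail(9)=12 chase 'c': 12 ⇒ 13;  out={1}∪out(13)={1,2}
  fail(14) 'abca': from fail(13)=7 chase 'a': 7 ⇒ 8;  out=∅∪out(8)=∅
  fail(19) 'baac': from fail(18)=11 chase 'c': 11→0 ⇒ 7;  out=∅∪out(7)={2}
  fail(5) 'bbabb': from fail(4)=12 chase 'b': 12→1 ⇒ 2;  out=∅∪out(2)=∅
  fail(15) 'abcab': from fail(14)=8 chase 'b': 8 ⇒ 9;  out=∅∪out(9)=∅
  fail(20) 'baacc': from fail(19)=7 chase 'c': 7→0 ⇒ 7;  out={4}∪out(7)={2,4}
  fail(6) 'bbabbb': from fail(5)=2 chase 'b': 2→1 ⇒ 2;  out={0}∪out(2)={0}
  fail(16) 'abcabc': from fail(15)=9 chase 'c': 9 ⇒ 10;  out={3}∪out(10)={1,2,3}

Scan:
pos 0 'c': at 7  ** P2@[0:0]
pos 1 'a': at 8
pos 2 'b': at 9
pos 3 'c': at 10  ** P1@[0:3],P2@[3:3]
pos 4 'c': at 7 ·f  ** P2@[4:4]
pos 5 'c': at 7 ·f  ** P2@[5:5]
pos 6 'b': at 1 ·f
pos 7 'b': at 2
pos 8 'b': at 2 ·f
pos 9 'b': at 2 ·f
pos 10 'a': at 3  ** P6@[9:10]
pos 11 'b': at 4
pos 12 'b': at 5
pos 13 'b': at 6  ** P0@[8:13]
pos 14 'b': at 2 ·f
pos 15 'a': at 3  ** P6@[14:15]
pos 16 'a': at 18 ·f
pos 17 'a': at 11 ·f
pos 18 'b': at 12
pos 19 'a': at 21  ** P5@[17:19],P6@[18:19]
pos 20 'b': at 12 ·f
pos 21 'a': at 21  ** P5@[19:21],P6@[20:21]
pos 22 'c': at 7 ·f  ** P2@[22:22]
pos 23 'c': at 7 ·f  ** P2@[23:23]
pos 24 'b': at 1 ·f
pos 25 'a': at 17  ** P6@[24:25]
pos 26 'c': at 7 ·f  ** P2@[26:26]
pos 27 'c': at 7 ·f  ** P2@[27:27]
pos 28 'b': at 1 ·f
pos 29 'c': at 7 ·f  ** P2@[29:29]
pos 30 'c': at 7 ·f  ** P2@[30:30]
pos 31 'a': at 8
pos 32 'b': at 9
pos 33 'a': at 21 ·f  ** P5@[31:33],P6@[32:33]
pos 34 'b': at 12 ·f
pos 35 'b': at 2 ·f
pos 36 'a': at 3  ** P6@[35:36]
pos 37 'b': at 4
pos 38 'b': at 5
pos 39 'b': at 6  ** P0@[34:39]
pos 40 'c': at 7 ·f  ** P2@[40:40]
pos 41 'b': at 1 ·f
pos 42 'b': at 2
pos 43 'a': at 3  ** P6@[42:43]
pos 44 'b': at 4
pos 45 'b': at 5
pos 46 'b': at 6  ** P0@[41:46]
pos 47 'a': at 3 ·f  ** P6@[46:47]
pos 48 'c': at 7 ·f  ** P2@[48:48]
pos 49 'b': at 1 ·f
pos 50 'b': at 2
pos 51 'a': at 3  ** P6@[50:51]

Matches: [[0,2],[3,1],[3,2],[4,2],[5,2],[10,6],[13,0],[15,6],[19,5],[19,6],[21,5],[21,6],[22,2],[23,2],[25,6],[26,2],[27,2],[29,2],[30,2],[33,5],[33,6],[36,6],[39,0],[40,2],[43,6],[46,0],[47,6],[48,2],[51,6]]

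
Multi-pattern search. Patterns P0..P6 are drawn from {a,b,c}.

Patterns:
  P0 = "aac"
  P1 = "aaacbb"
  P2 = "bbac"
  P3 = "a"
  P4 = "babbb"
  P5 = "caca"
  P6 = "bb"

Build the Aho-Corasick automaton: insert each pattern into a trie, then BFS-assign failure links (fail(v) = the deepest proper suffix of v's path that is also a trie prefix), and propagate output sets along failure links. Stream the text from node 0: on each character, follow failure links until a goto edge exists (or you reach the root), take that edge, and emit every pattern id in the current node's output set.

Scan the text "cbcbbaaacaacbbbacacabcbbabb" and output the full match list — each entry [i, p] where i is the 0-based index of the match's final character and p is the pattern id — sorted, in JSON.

Build automaton:
Trie (insert patterns):
  n0 'ε': a→1 b→8 c→16
  n1 'a': a→2  [P3 ends]
  n2 'aa': a→4 c→3
  n3 'aac': ·  [P0 ends]
  n4 'aaa': c→5
  n5 'aaac': b→6
  n6 'aaacb': b→7
  n7 'aaacbb': ·  [P1 ends]
  n8 'b': a→12 b→9
  n9 'bb': a→10  [P6 ends]
  n10 'bba': c→11
  n11 'bbac': ·  [P2 ends]
  n12 'ba': b→13
  n13 'bab': b→14
  n14 'babb': b→15
  n15 'babbb': ·  [P4 ends]
  n16 'c': a→17
  n17 'ca': c→18
  n18 'cac': a→19
  n19 'caca': ·  [P5 ends]

BFS fail/out derivation:
  fail(1) 'a': from fail(0)=0 chase 'a': 0 ⇒ 0;  out={3}∪out(0)={3}
  fail(8) 'b': from fail(0)=0 chase 'b': 0 ⇒ 0;  out=∅∪out(0)=∅
  fail(16) 'c': from fail(0)=0 chase 'c': 0 ⇒ 0;  out=∅∪out(0)=∅
  fail(2) 'aa': from fail(1)=0 chase 'a': 0 ⇒ 1;  out=∅∪out(1)={3}
  fail(9) 'bb': from fail(8)=0 chase 'b': 0 ⇒ 8;  out={6}∪out(8)={6}
  fail(12) 'ba': from fail(8)=0 chase 'a': 0 ⇒ 1;  out=∅∪out(1)={3}
  fail(17) 'ca': from fail(16)=0 chase 'a': 0 ⇒ 1;  out=∅∪out(1)={3}
  fail(3) 'aac': from fail(2)=1 chase 'c': 1→0 ⇒ 16;  out={0}∪out(16)={0}
  fail(4) 'aaa': from fail(2)=1 chase 'a': 1 ⇒ 2;  out=∅∪out(2)={3}
  fail(10) 'bba': from fail(9)=8 chase 'a': 8 ⇒ 12;  out=∅∪out(12)={3}
  fail(13) 'bab': from fail(12)=1 chase 'b': 1→0 ⇒ 8;  out=∅∪out(8)=∅
  fail(18) 'cac': from fail(17)=1 chase 'c': 1→0 ⇒ 16;  out=∅∪out(16)=∅
  fail(5) 'aaac': from fail(4)=2 chase 'c': 2 ⇒ 3;  out=∅∪out(3)={0}
  fail(11) 'bbac': from fail(10)=12 chase 'c': 12→1→0 ⇒ 16;  out={2}∪out(16)={2}
  fail(14) 'babb': from fail(13)=8 chase 'b': 8 ⇒ 9;  out=∅∪out(9)={6}
  fail(19) 'caca': from fail(18)=16 chase 'a': 16 ⇒ 17;  out={5}∪out(17)={3,5}
  fail(6) 'aaacb': from fail(5)=3 chase 'b': 3→16→0 ⇒ 8;  out=∅∪out(8)=∅
  fail(15) 'babbb': from fail(14)=9 chase 'b': 9→8 ⇒ 9;  out={4}∪out(9)={4,6}
  fail(7) 'aaacbb': from fail(6)=8 chase 'b': 8 ⇒ 9;  out={1}∪out(9)={1,6}

Scan:
pos 0 'c': at 16
pos 1 'b': at 8 (fail-walked)
pos 2 'c': at 16 (fail-walked)
pos 3 'b': at 8 (fail-walked)
pos 4 'b': at 9  ** P6@[3:4]
pos 5 'a': at 10  ** P3@[5:5]
pos 6 'a': at 2 (fail-walked)  ** P3@[6:6]
pos 7 'a': at 4  ** P3@[7:7]
pos 8 'c': at 5  ** P0@[6:8]
pos 9 'a': at 17 (fail-walked)  ** P3@[9:9]
pos 10 'a': at 2 (fail-walked)  ** P3@[10:10]
pos 11 'c': at 3  ** P0@[9:11]
pos 12 'b': at 8 (fail-walked)
pos 13 'b': at 9  ** P6@[12:13]
pos 14 'b': at 9 (fail-walked)  ** P6@[13:14]
pos 15 'a': at 10  ** P3@[15:15]
pos 16 'c': at 11  ** P2@[13:16]
pos 17 'a': at 17 (fail-walked)  ** P3@[17:17]
pos 18 'c': at 18
pos 19 'a': at 19  ** P3@[19:19],P5@[16:19]
pos 20 'b': at 8 (fail-walked)
pos 21 'c': at 16 (fail-walked)
pos 22 'b': at 8 (fail-walked)
pos 23 'b': at 9  ** P6@[22:23]
pos 24 'a': at 10  ** P3@[24:24]
pos 25 'b': at 13 (fail-walked)
pos 26 'b': at 14  ** P6@[25:26]

Matches: [[4,6],[5,3],[6,3],[7,3],[8,0],[9,3],[10,3],[11,0],[13,6],[14,6],[15,3],[16,2],[17,3],[19,3],[19,5],[23,6],[24,3],[26,6]]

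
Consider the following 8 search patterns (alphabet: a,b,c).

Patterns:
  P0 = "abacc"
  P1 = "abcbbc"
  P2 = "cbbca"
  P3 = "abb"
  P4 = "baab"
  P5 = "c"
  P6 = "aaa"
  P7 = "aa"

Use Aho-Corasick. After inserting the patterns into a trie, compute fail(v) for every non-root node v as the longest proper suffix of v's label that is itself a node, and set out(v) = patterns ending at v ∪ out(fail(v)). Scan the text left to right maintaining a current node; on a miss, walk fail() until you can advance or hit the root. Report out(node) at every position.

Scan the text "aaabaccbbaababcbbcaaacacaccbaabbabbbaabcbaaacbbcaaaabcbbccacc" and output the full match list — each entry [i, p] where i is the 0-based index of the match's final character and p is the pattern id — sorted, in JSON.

Build:
Trie (insert patterns):
  0='ε' goto a→1 b→16 c→10
  1='a' goto a→20 b→2
  2='ab' goto a→3 b→15 c→6
  3='aba' goto c→4
  4='abac' goto c→5
  5='abacc' goto ·  ←P0
  6='abc' goto b→7
  7='abcb' goto b→8
  8='abcbb' goto c→9
  9='abcbbc' goto ·  ←P1
  10='c' goto b→11  ←P5
  11='cb' goto b→12
  12='cbb' goto c→13
  13='cbbc' goto a→14
  14='cbbca' goto ·  ←P2
  15='abb' goto ·  ←P3
  16='b' goto a→17
  17='ba' goto a→18
  18='baa' goto b→19
  19='baab' goto ·  ←P4
  20='aa' goto a→21  ←P7
  21='aaa' goto ·  ←P6

Failure links (BFS by depth):
  fail(1) 'a': from fail(0)=0 chase 'a': 0 ⇒ 0;  out=∅∪out(0)=∅
  fail(10) 'c': from fail(0)=0 chase 'c': 0 ⇒ 0;  out={5}∪out(0)={5}
  fail(16) 'b': from fail(0)=0 chase 'b': 0 ⇒ 0;  out=∅∪out(0)=∅
  fail(2) 'ab': from fail(1)=0 chase 'b': 0 ⇒ 16;  out=∅∪out(16)=∅
  fail(11) 'cb': from fail(10)=0 chase 'b': 0 ⇒ 16;  out=∅∪out(16)=∅
  fail(17) 'ba': from fail(16)=0 chase 'a': 0 ⇒ 1;  out=∅∪out(1)=∅
  fail(20) 'aa': from fail(1)=0 chase 'a': 0 ⇒ 1;  out={7}∪out(1)={7}
  fail(3) 'aba': from fail(2)=16 chase 'a': 16 ⇒ 17;  out=∅∪out(17)=∅
  fail(6) 'abc': from fail(2)=16 chase 'c': 16→0 ⇒ 10;  out=∅∪out(10)={5}
  fail(12) 'cbb': from fail(11)=16 chase 'b': 16→0 ⇒ 16;  out=∅∪out(16)=∅
  fail(15) 'abb': from fail(2)=16 chase 'b': 16→0 ⇒ 16;  out={3}∪out(16)={3}
  fail(18) 'baa': from fail(17)=1 chase 'a': 1 ⇒ 20;  out=∅∪out(20)={7}
  fail(21) 'aaa': from fail(20)=1 chase 'a': 1 ⇒ 20;  out={6}∪out(20)={6,7}
  fail(4) 'abac': from fail(3)=17 chase 'c': 17→1→0 ⇒ 10;  out=∅∪out(10)={5}
  fail(7) 'abcb': from fail(6)=10 chase 'b': 10 ⇒ 11;  out=∅∪out(11)=∅
  fail(13) 'cbbc': from fail(12)=16 chase 'c': 16→0 ⇒ 10;  out=∅∪out(10)={5}
  fail(19) 'baab': from fail(18)=20 chase 'b': 20→1 ⇒ 2;  out={4}∪out(2)={4}
  fail(5) 'abacc': from fail(4)=10 chase 'c': 10→0 ⇒ 10;  out={0}∪out(10)={0,5}
  fail(8) 'abcbb': from fail(7)=11 chase 'b': 11 ⇒ 12;  out=∅∪out(12)=∅
  fail(14) 'cbbca': from fail(13)=10 chase 'a': 10→0 ⇒ 1;  out={2}∪out(1)={2}
  fail(9) 'abcbbc': from fail(8)=12 chase 'c': 12 ⇒ 13;  out={1}∪out(13)={1,5}

Scan:
pos 0 'a': at 1
pos 1 'a': at 20  → match P7@[0:1]
pos 2 'a': at 21  → match P6@[0:2],P7@[1:2]
pos 3 'b': at 2 (fail-walked)
pos 4 'a': at 3
pos 5 'c': at 4  → match P5@[5:5]
pos 6 'c': at 5  → match P0@[2:6],P5@[6:6]
pos 7 'b': at 11 (fail-walked)
pos 8 'b': at 12
pos 9 'a': at 17 (fail-walked)
pos 10 'a': at 18  → match P7@[9:10]
pos 11 'b': at 19  → match P4@[8:11]
pos 12 'a': at 3 (fail-walked)
pos 13 'b': at 2 (fail-walked)
pos 14 'c': at 6  → match P5@[14:14]
pos 15 'b': at 7
pos 16 'b': at 8
pos 17 'c': at 9  → match P1@[12:17],P5@[17:17]
pos 18 'a': at 14 (fail-walked)  → match P2@[14:18]
pos 19 'a': at 20 (fail-walked)  → match P7@[18:19]
pos 20 'a': at 21  → match P6@[18:20],P7@[19:20]
pos 21 'c': at 10 (fail-walked)  → match P5@[21:21]
pos 22 'a': at 1 (fail-walked)
pos 23 'c': at 10 (fail-walked)  → match P5@[23:23]
pos 24 'a': at 1 (fail-walked)
pos 25 'c': at 10 (fail-walked)  → match P5@[25:25]
pos 26 'c': at 10 (fail-walked)  → match P5@[26:26]
pos 27 'b': at 11
pos 28 'a': at 17 (fail-walked)
pos 29 'a': at 18  → match P7@[28:29]
pos 30 'b': at 19  → match P4@[27:30]
pos 31 'b': at 15 (fail-walked)  → match P3@[29:31]
pos 32 'a': at 17 (fail-walked)
pos 33 'b': at 2 (fail-walked)
pos 34 'b': at 15  → match P3@[32:34]
pos 35 'b': at 16 (fail-walked)
pos 36 'a': at 17
pos 37 'a': at 18  → match P7@[36:37]
pos 38 'b': at 19  → match P4@[35:38]
pos 39 'c': at 6 (fail-walked)  → match P5@[39:39]
pos 40 'b': at 7
pos 41 'a': at 17 (fail-walked)
pos 42 'a': at 18  → match P7@[41:42]
pos 43 'a': at 21 (fail-walked)  → match P6@[41:43],P7@[42:43]
pos 44 'c': at 10 (fail-walked)  → match P5@[44:44]
pos 45 'b': at 11
pos 46 'b': at 12
pos 47 'c': at 13  → match P5@[47:47]
pos 48 'a': at 14  → match P2@[44:48]
pos 49 'a': at 20 (fail-walked)  → match P7@[48:49]
pos 50 'a': at 21  → match P6@[48:50],P7@[49:50]
pos 51 'a': at 21 (fail-walked)  → match P6@[49:51],P7@[50:51]
pos 52 'b': at 2 (fail-walked)
pos 53 'c': at 6  → match P5@[53:53]
pos 54 'b': at 7
pos 55 'b': at 8
pos 56 'c': at 9  → match P1@[51:56],P5@[56:56]
pos 57 'c': at 10 (fail-walked)  → match P5@[57:57]
pos 58 'a': at 1 (fail-walked)
pos 59 'c': at 10 (fail-walked)  → match P5@[59:59]
pos 60 'c': at 10 (fail-walked)  → match P5@[60:60]

All matches (sorted): [[1,7],[2,6],[2,7],[5,5],[6,0],[6,5],[10,7],[11,4],[14,5],[17,1],[17,5],[18,2],[19,7],[20,6],[20,7],[21,5],[23,5],[25,5],[26,5],[29,7],[30,4],[31,3],[34,3],[37,7],[38,4],[39,5],[42,7],[43,6],[43,7],[44,5],[47,5],[48,2],[49,7],[50,6],[50,7],[51,6],[51,7],[53,5],[56,1],[56,5],[57,5],[59,5],[60,5]]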